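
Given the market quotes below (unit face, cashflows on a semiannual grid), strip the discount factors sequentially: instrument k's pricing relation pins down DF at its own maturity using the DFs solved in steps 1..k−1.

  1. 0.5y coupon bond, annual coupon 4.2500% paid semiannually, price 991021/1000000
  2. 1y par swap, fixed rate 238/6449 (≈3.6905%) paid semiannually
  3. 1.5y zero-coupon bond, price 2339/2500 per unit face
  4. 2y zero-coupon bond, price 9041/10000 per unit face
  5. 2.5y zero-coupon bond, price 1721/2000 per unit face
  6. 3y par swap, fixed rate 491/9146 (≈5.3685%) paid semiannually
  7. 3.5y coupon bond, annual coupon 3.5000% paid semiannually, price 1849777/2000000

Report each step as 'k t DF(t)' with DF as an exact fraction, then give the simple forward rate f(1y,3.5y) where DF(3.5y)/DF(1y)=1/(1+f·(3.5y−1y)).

step 1 [0.5y] bond c/2=17/800: DF=(991021/1000000 − 17/800·(0))/(1+17/800) = 1213/1250 ≈ 0.970400
step 2 [1y] swap r/2=119/6449: DF=(1 − 119/6449·(0.970400))/(1+119/6449) = 9643/10000 ≈ 0.964300
step 3 [1.5y] zero: DF = P = 2339/2500 ≈ 0.935600
step 4 [2y] zero: DF = P = 9041/10000 ≈ 0.904100
step 5 [2.5y] zero: DF = P = 1721/2000 ≈ 0.860500
step 6 [3y] swap r/2=491/18292: DF=(1 − 491/18292·(0.970400+0.964300+0.935600+0.904100+0.860500))/(1+491/18292) = 8527/10000 ≈ 0.852700
step 7 [3.5y] bond c/2=7/400: DF=(1849777/2000000 − 7/400·(0.970400+0.964300+0.935600+0.904100+0.860500+0.852700))/(1+7/400) = 4073/5000 ≈ 0.814600

1 1/2 1213/1250
2 1 9643/10000
3 3/2 2339/2500
4 2 9041/10000
5 5/2 1721/2000
6 3 8527/10000
7 7/2 4073/5000
f(1y,3.5y) = ((9643/10000)/(4073/5000) − 1)/(5/2) = 1497/20365 ≈ 7.3508%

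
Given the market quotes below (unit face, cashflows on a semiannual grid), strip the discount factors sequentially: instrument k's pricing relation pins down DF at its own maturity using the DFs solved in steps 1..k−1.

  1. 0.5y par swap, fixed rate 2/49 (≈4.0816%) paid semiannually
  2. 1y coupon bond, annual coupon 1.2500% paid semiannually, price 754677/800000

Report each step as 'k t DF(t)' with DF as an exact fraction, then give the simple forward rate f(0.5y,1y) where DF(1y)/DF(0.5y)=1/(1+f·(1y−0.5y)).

step 1 [0.5y] swap r/2=1/49: DF=(1 − 1/49·(0))/(1+1/49) = 49/50 ≈ 0.980000
step 2 [1y] bond c/2=1/160: DF=(754677/800000 − 1/160·(0.980000))/(1+1/160) = 4657/5000 ≈ 0.931400

1 1/2 49/50
2 1 4657/5000
f(0.5y,1y) = ((49/50)/(4657/5000) − 1)/(1/2) = 486/4657 ≈ 10.4359%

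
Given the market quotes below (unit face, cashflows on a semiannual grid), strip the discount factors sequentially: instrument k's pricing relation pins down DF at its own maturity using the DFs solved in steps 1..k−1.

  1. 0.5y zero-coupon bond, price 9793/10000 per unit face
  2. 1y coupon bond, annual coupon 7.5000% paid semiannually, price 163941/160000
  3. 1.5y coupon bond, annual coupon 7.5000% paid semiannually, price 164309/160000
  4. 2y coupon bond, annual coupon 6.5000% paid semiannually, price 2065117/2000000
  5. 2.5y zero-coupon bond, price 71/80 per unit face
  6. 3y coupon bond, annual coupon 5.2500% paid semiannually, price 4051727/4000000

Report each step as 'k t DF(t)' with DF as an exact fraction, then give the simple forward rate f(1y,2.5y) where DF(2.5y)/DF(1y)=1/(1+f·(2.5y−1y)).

1 1/2 9793/10000
2 1 4761/5000
3 3/2 23/25
4 2 9103/10000
5 5/2 71/80
6 3 8681/10000
f(1y,2.5y) = ((4761/5000)/(71/80) − 1)/(3/2) = 1294/26625 ≈ 4.8601%

step 1 [0.5y] zero: DF = P = 9793/10000 ≈ 0.979300
step 2 [1y] bond c/2=3/80: DF=(163941/160000 − 3/80·(0.979300))/(1+3/80) = 4761/5000 ≈ 0.952200
step 3 [1.5y] bond c/2=3/80: DF=(164309/160000 − 3/80·(0.979300+0.952200))/(1+3/80) = 23/25 ≈ 0.920000
step 4 [2y] bond c/2=13/400: DF=(2065117/2000000 − 13/400·(0.979300+0.952200+0.920000))/(1+13/400) = 9103/10000 ≈ 0.910300
step 5 [2.5y] zero: DF = P = 71/80 ≈ 0.887500
step 6 [3y] bond c/2=21/800: DF=(4051727/4000000 − 21/800·(0.979300+0.952200+0.920000+0.910300+0.887500))/(1+21/800) = 8681/10000 ≈ 0.868100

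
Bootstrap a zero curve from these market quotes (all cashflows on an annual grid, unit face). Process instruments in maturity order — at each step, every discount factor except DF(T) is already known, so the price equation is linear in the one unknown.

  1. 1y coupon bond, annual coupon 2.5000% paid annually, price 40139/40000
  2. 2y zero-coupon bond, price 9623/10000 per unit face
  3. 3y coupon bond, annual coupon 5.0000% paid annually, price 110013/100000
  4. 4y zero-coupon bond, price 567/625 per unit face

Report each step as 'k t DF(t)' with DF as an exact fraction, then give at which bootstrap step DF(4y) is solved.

1 1 979/1000
2 2 9623/10000
3 3 9553/10000
4 4 567/625
DF(4y) is solved at step 4

step 1 [1y] bond c/1=1/40: DF=(40139/40000 − 1/40·(0))/(1+1/40) = 979/1000 ≈ 0.979000
step 2 [2y] zero: DF = P = 9623/10000 ≈ 0.962300
step 3 [3y] bond c/1=1/20: DF=(110013/100000 − 1/20·(0.979000+0.962300))/(1+1/20) = 9553/10000 ≈ 0.955300
step 4 [4y] zero: DF = P = 567/625 ≈ 0.907200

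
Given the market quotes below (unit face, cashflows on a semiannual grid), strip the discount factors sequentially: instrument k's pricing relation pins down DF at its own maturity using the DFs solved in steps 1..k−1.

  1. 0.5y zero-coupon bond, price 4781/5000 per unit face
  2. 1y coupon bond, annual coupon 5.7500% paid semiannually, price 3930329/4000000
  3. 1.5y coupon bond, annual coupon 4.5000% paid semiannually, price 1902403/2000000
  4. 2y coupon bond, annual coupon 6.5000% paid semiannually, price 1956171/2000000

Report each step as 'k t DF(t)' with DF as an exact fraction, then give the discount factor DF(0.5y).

step 1 [0.5y] zero: DF = P = 4781/5000 ≈ 0.956200
step 2 [1y] bond c/2=23/800: DF=(3930329/4000000 − 23/800·(0.956200))/(1+23/800) = 2321/2500 ≈ 0.928400
step 3 [1.5y] bond c/2=9/400: DF=(1902403/2000000 − 9/400·(0.956200+0.928400))/(1+9/400) = 1111/1250 ≈ 0.888800
step 4 [2y] bond c/2=13/400: DF=(1956171/2000000 − 13/400·(0.956200+0.928400+0.888800))/(1+13/400) = 43/50 ≈ 0.860000

1 1/2 4781/5000
2 1 2321/2500
3 3/2 1111/1250
4 2 43/50
DF(0.5y) = 4781/5000 ≈ 0.956200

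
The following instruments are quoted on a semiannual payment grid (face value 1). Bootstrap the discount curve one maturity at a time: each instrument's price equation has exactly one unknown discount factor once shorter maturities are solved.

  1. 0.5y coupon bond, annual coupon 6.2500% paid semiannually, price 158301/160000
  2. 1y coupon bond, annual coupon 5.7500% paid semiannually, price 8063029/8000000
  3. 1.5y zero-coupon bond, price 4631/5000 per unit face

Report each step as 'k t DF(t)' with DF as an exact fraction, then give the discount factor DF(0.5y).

1 1/2 4797/5000
2 1 9529/10000
3 3/2 4631/5000
DF(0.5y) = 4797/5000 ≈ 0.959400

step 1 [0.5y] bond c/2=1/32: DF=(158301/160000 − 1/32·(0))/(1+1/32) = 4797/5000 ≈ 0.959400
step 2 [1y] bond c/2=23/800: DF=(8063029/8000000 − 23/800·(0.959400))/(1+23/800) = 9529/10000 ≈ 0.952900
step 3 [1.5y] zero: DF = P = 4631/5000 ≈ 0.926200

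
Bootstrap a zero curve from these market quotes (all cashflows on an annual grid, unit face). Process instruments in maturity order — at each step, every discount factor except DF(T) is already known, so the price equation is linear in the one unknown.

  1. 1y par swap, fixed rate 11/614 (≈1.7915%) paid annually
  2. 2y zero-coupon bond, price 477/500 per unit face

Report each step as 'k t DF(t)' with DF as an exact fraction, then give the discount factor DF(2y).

step 1 [1y] swap r/1=11/614: DF=(1 − 11/614·(0))/(1+11/614) = 614/625 ≈ 0.982400
step 2 [2y] zero: DF = P = 477/500 ≈ 0.954000

1 1 614/625
2 2 477/500
DF(2y) = 477/500 ≈ 0.954000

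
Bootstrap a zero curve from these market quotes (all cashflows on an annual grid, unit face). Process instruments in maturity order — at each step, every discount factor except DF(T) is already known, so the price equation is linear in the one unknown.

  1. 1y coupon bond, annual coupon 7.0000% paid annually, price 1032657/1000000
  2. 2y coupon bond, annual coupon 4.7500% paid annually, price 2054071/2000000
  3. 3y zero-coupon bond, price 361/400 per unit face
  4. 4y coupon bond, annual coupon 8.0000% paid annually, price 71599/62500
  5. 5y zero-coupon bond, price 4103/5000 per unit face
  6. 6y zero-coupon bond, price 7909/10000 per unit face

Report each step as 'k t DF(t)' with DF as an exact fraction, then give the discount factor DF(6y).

1 1 9651/10000
2 2 9367/10000
3 3 361/400
4 4 853/1000
5 5 4103/5000
6 6 7909/10000
DF(6y) = 7909/10000 ≈ 0.790900

step 1 [1y] bond c/1=7/100: DF=(1032657/1000000 − 7/100·(0))/(1+7/100) = 9651/10000 ≈ 0.965100
step 2 [2y] bond c/1=19/400: DF=(2054071/2000000 − 19/400·(0.965100))/(1+19/400) = 9367/10000 ≈ 0.936700
step 3 [3y] zero: DF = P = 361/400 ≈ 0.902500
step 4 [4y] bond c/1=2/25: DF=(71599/62500 − 2/25·(0.965100+0.936700+0.902500))/(1+2/25) = 853/1000 ≈ 0.853000
step 5 [5y] zero: DF = P = 4103/5000 ≈ 0.820600
step 6 [6y] zero: DF = P = 7909/10000 ≈ 0.790900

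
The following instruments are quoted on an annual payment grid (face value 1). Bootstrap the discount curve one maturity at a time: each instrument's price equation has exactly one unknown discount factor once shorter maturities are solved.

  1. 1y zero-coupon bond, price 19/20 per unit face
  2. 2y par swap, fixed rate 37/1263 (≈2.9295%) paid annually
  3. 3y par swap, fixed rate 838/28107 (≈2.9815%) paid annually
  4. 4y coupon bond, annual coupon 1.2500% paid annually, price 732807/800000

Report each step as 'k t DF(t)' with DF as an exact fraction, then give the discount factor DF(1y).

1 1 19/20
2 2 1889/2000
3 3 4581/5000
4 4 87/100
DF(1y) = 19/20 ≈ 0.950000

step 1 [1y] zero: DF = P = 19/20 ≈ 0.950000
step 2 [2y] swap r/1=37/1263: DF=(1 − 37/1263·(0.950000))/(1+37/1263) = 1889/2000 ≈ 0.944500
step 3 [3y] swap r/1=838/28107: DF=(1 − 838/28107·(0.950000+0.944500))/(1+838/28107) = 4581/5000 ≈ 0.916200
step 4 [4y] bond c/1=1/80: DF=(732807/800000 − 1/80·(0.950000+0.944500+0.916200))/(1+1/80) = 87/100 ≈ 0.870000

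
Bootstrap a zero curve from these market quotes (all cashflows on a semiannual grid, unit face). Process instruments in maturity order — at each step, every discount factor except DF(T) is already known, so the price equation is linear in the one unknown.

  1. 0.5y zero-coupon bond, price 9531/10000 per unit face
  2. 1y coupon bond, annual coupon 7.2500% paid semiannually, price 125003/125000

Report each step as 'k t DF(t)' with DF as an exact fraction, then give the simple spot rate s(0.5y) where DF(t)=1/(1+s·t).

1 1/2 9531/10000
2 1 9317/10000
s(0.5y) = (1/(9531/10000) − 1)/(1/2) = 938/9531 ≈ 9.8416%

step 1 [0.5y] zero: DF = P = 9531/10000 ≈ 0.953100
step 2 [1y] bond c/2=29/800: DF=(125003/125000 − 29/800·(0.953100))/(1+29/800) = 9317/10000 ≈ 0.931700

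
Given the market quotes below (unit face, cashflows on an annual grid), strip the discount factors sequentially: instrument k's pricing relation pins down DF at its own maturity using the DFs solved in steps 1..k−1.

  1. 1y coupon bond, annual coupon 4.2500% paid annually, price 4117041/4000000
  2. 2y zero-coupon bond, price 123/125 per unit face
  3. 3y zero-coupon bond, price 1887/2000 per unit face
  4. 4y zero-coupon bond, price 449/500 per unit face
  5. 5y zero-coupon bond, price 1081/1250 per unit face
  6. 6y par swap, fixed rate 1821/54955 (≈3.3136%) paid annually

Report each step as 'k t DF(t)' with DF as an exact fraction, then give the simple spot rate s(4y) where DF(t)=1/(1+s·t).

step 1 [1y] bond c/1=17/400: DF=(4117041/4000000 − 17/400·(0))/(1+17/400) = 9873/10000 ≈ 0.987300
step 2 [2y] zero: DF = P = 123/125 ≈ 0.984000
step 3 [3y] zero: DF = P = 1887/2000 ≈ 0.943500
step 4 [4y] zero: DF = P = 449/500 ≈ 0.898000
step 5 [5y] zero: DF = P = 1081/1250 ≈ 0.864800
step 6 [6y] swap r/1=1821/54955: DF=(1 − 1821/54955·(0.987300+0.984000+0.943500+0.898000+0.864800))/(1+1821/54955) = 8179/10000 ≈ 0.817900

1 1 9873/10000
2 2 123/125
3 3 1887/2000
4 4 449/500
5 5 1081/1250
6 6 8179/10000
s(4y) = (1/(449/500) − 1)/(4) = 51/1796 ≈ 2.8396%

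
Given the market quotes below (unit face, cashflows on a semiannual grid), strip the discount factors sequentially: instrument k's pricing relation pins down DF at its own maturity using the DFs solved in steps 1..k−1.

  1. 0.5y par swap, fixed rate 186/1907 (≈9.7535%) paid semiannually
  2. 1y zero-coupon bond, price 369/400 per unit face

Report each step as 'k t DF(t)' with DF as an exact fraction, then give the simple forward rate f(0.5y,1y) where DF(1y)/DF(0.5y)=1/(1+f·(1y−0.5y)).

step 1 [0.5y] swap r/2=93/1907: DF=(1 − 93/1907·(0))/(1+93/1907) = 1907/2000 ≈ 0.953500
step 2 [1y] zero: DF = P = 369/400 ≈ 0.922500

1 1/2 1907/2000
2 1 369/400
f(0.5y,1y) = ((1907/2000)/(369/400) − 1)/(1/2) = 124/1845 ≈ 6.7209%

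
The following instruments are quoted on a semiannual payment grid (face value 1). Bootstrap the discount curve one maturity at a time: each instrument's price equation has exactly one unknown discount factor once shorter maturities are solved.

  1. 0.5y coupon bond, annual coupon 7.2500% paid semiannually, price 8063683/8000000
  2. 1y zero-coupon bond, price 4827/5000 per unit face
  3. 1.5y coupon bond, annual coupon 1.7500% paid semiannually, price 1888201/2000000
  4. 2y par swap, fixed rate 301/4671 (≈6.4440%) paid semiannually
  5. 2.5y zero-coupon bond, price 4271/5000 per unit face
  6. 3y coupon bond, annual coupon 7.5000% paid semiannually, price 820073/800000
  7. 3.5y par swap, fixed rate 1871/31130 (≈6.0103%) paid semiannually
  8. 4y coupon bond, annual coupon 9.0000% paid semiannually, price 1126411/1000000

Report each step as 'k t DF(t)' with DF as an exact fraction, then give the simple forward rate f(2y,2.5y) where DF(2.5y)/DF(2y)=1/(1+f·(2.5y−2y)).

step 1 [0.5y] bond c/2=29/800: DF=(8063683/8000000 − 29/800·(0))/(1+29/800) = 9727/10000 ≈ 0.972700
step 2 [1y] zero: DF = P = 4827/5000 ≈ 0.965400
step 3 [1.5y] bond c/2=7/800: DF=(1888201/2000000 − 7/800·(0.972700+0.965400))/(1+7/800) = 9191/10000 ≈ 0.919100
step 4 [2y] swap r/2=301/9342: DF=(1 − 301/9342·(0.972700+0.965400+0.919100))/(1+301/9342) = 2199/2500 ≈ 0.879600
step 5 [2.5y] zero: DF = P = 4271/5000 ≈ 0.854200
step 6 [3y] bond c/2=3/80: DF=(820073/800000 − 3/80·(0.972700+0.965400+0.919100+0.879600+0.854200))/(1+3/80) = 8221/10000 ≈ 0.822100
step 7 [3.5y] swap r/2=1871/62260: DF=(1 − 1871/62260·(0.972700+0.965400+0.919100+0.879600+0.854200+0.822100))/(1+1871/62260) = 8129/10000 ≈ 0.812900
step 8 [4y] bond c/2=9/200: DF=(1126411/1000000 − 9/200·(0.972700+0.965400+0.919100+0.879600+0.854200+0.822100+0.812900))/(1+9/200) = 4049/5000 ≈ 0.809800

1 1/2 9727/10000
2 1 4827/5000
3 3/2 9191/10000
4 2 2199/2500
5 5/2 4271/5000
6 3 8221/10000
7 7/2 8129/10000
8 4 4049/5000
f(2y,2.5y) = ((2199/2500)/(4271/5000) − 1)/(1/2) = 254/4271 ≈ 5.9471%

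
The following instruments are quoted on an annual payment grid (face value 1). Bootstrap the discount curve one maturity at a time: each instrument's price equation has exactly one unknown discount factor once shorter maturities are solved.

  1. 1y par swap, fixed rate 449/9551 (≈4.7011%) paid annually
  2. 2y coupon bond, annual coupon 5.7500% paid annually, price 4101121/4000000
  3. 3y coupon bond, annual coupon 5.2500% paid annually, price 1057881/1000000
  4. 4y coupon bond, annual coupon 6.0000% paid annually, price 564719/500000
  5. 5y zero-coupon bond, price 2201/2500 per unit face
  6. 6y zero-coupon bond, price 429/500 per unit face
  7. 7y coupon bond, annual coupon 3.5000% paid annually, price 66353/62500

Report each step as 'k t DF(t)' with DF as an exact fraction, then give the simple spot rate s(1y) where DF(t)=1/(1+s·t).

step 1 [1y] swap r/1=449/9551: DF=(1 − 449/9551·(0))/(1+449/9551) = 9551/10000 ≈ 0.955100
step 2 [2y] bond c/1=23/400: DF=(4101121/4000000 − 23/400·(0.955100))/(1+23/400) = 1147/1250 ≈ 0.917600
step 3 [3y] bond c/1=21/400: DF=(1057881/1000000 − 21/400·(0.955100+0.917600))/(1+21/400) = 9117/10000 ≈ 0.911700
step 4 [4y] bond c/1=3/50: DF=(564719/500000 − 3/50·(0.955100+0.917600+0.911700))/(1+3/50) = 9079/10000 ≈ 0.907900
step 5 [5y] zero: DF = P = 2201/2500 ≈ 0.880400
step 6 [6y] zero: DF = P = 429/500 ≈ 0.858000
step 7 [7y] bond c/1=7/200: DF=(66353/62500 − 7/200·(0.955100+0.917600+0.911700+0.907900+0.880400+0.858000))/(1+7/200) = 8421/10000 ≈ 0.842100

1 1 9551/10000
2 2 1147/1250
3 3 9117/10000
4 4 9079/10000
5 5 2201/2500
6 6 429/500
7 7 8421/10000
s(1y) = (1/(9551/10000) − 1)/(1) = 449/9551 ≈ 4.7011%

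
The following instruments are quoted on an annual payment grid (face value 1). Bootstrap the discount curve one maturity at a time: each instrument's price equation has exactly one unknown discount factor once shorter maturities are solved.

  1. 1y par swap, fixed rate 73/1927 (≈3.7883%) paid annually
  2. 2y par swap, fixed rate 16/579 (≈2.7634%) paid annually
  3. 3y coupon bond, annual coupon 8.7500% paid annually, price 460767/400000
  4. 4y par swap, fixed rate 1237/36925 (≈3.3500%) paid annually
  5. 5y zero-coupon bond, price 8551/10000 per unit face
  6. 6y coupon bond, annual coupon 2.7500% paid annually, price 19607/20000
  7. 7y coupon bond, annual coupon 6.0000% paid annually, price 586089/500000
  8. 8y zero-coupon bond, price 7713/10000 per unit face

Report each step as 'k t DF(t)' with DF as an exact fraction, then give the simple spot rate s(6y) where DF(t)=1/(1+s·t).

1 1 1927/2000
2 2 592/625
3 3 1811/2000
4 4 8763/10000
5 5 8551/10000
6 6 2081/2500
7 7 8013/10000
8 8 7713/10000
s(6y) = (1/(2081/2500) − 1)/(6) = 419/12486 ≈ 3.3558%

step 1 [1y] swap r/1=73/1927: DF=(1 − 73/1927·(0))/(1+73/1927) = 1927/2000 ≈ 0.963500
step 2 [2y] swap r/1=16/579: DF=(1 − 16/579·(0.963500))/(1+16/579) = 592/625 ≈ 0.947200
step 3 [3y] bond c/1=7/80: DF=(460767/400000 − 7/80·(0.963500+0.947200))/(1+7/80) = 1811/2000 ≈ 0.905500
step 4 [4y] swap r/1=1237/36925: DF=(1 − 1237/36925·(0.963500+0.947200+0.905500))/(1+1237/36925) = 8763/10000 ≈ 0.876300
step 5 [5y] zero: DF = P = 8551/10000 ≈ 0.855100
step 6 [6y] bond c/1=11/400: DF=(19607/20000 − 11/400·(0.963500+0.947200+0.905500+0.876300+0.855100))/(1+11/400) = 2081/2500 ≈ 0.832400
step 7 [7y] bond c/1=3/50: DF=(586089/500000 − 3/50·(0.963500+0.947200+0.905500+0.876300+0.855100+0.832400))/(1+3/50) = 8013/10000 ≈ 0.801300
step 8 [8y] zero: DF = P = 7713/10000 ≈ 0.771300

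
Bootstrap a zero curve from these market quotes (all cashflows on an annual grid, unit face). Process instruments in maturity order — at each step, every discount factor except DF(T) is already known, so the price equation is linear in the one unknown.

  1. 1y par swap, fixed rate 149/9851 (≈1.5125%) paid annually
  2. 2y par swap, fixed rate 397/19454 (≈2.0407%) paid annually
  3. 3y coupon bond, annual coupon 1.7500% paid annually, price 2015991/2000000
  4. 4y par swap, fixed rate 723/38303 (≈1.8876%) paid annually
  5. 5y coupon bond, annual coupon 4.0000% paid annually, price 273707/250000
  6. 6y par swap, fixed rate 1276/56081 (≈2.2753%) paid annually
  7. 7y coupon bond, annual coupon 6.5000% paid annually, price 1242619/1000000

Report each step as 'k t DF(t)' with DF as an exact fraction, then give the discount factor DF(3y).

1 1 9851/10000
2 2 9603/10000
3 3 2393/2500
4 4 9277/10000
5 5 4527/5000
6 6 2181/2500
7 7 1649/2000
DF(3y) = 2393/2500 ≈ 0.957200

step 1 [1y] swap r/1=149/9851: DF=(1 − 149/9851·(0))/(1+149/9851) = 9851/10000 ≈ 0.985100
step 2 [2y] swap r/1=397/19454: DF=(1 − 397/19454·(0.985100))/(1+397/19454) = 9603/10000 ≈ 0.960300
step 3 [3y] bond c/1=7/400: DF=(2015991/2000000 − 7/400·(0.985100+0.960300))/(1+7/400) = 2393/2500 ≈ 0.957200
step 4 [4y] swap r/1=723/38303: DF=(1 − 723/38303·(0.985100+0.960300+0.957200))/(1+723/38303) = 9277/10000 ≈ 0.927700
step 5 [5y] bond c/1=1/25: DF=(273707/250000 − 1/25·(0.985100+0.960300+0.957200+0.927700))/(1+1/25) = 4527/5000 ≈ 0.905400
step 6 [6y] swap r/1=1276/56081: DF=(1 − 1276/56081·(0.985100+0.960300+0.957200+0.927700+0.905400))/(1+1276/56081) = 2181/2500 ≈ 0.872400
step 7 [7y] bond c/1=13/200: DF=(1242619/1000000 − 13/200·(0.985100+0.960300+0.957200+0.927700+0.905400+0.872400))/(1+13/200) = 1649/2000 ≈ 0.824500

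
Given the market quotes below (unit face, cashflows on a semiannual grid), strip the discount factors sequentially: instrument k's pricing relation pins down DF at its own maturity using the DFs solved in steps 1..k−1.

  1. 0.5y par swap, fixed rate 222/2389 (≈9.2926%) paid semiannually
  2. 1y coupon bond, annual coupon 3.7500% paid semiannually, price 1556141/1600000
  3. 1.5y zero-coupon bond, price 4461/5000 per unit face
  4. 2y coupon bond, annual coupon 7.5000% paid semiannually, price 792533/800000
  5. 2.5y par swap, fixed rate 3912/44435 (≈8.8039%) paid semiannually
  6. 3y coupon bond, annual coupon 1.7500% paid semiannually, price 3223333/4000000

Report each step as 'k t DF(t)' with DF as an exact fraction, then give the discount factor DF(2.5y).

1 1/2 2389/2500
2 1 9371/10000
3 3/2 4461/5000
4 2 4271/5000
5 5/2 2011/2500
6 3 7603/10000
DF(2.5y) = 2011/2500 ≈ 0.804400

step 1 [0.5y] swap r/2=111/2389: DF=(1 − 111/2389·(0))/(1+111/2389) = 2389/2500 ≈ 0.955600
step 2 [1y] bond c/2=3/160: DF=(1556141/1600000 − 3/160·(0.955600))/(1+3/160) = 9371/10000 ≈ 0.937100
step 3 [1.5y] zero: DF = P = 4461/5000 ≈ 0.892200
step 4 [2y] bond c/2=3/80: DF=(792533/800000 − 3/80·(0.955600+0.937100+0.892200))/(1+3/80) = 4271/5000 ≈ 0.854200
step 5 [2.5y] swap r/2=1956/44435: DF=(1 − 1956/44435·(0.955600+0.937100+0.892200+0.854200))/(1+1956/44435) = 2011/2500 ≈ 0.804400
step 6 [3y] bond c/2=7/800: DF=(3223333/4000000 − 7/800·(0.955600+0.937100+0.892200+0.854200+0.804400))/(1+7/800) = 7603/10000 ≈ 0.760300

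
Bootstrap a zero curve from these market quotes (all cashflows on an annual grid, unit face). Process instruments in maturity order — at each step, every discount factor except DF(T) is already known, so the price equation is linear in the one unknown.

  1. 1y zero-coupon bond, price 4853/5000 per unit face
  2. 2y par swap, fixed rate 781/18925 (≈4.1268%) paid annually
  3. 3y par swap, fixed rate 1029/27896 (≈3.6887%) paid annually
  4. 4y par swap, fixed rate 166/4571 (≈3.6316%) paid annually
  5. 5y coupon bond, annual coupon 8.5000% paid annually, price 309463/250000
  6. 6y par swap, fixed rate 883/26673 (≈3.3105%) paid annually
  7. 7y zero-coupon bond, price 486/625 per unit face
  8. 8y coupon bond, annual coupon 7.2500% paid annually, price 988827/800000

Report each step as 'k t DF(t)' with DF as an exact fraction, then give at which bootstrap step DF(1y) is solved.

step 1 [1y] zero: DF = P = 4853/5000 ≈ 0.970600
step 2 [2y] swap r/1=781/18925: DF=(1 − 781/18925·(0.970600))/(1+781/18925) = 9219/10000 ≈ 0.921900
step 3 [3y] swap r/1=1029/27896: DF=(1 − 1029/27896·(0.970600+0.921900))/(1+1029/27896) = 8971/10000 ≈ 0.897100
step 4 [4y] swap r/1=166/4571: DF=(1 − 166/4571·(0.970600+0.921900+0.897100))/(1+166/4571) = 542/625 ≈ 0.867200
step 5 [5y] bond c/1=17/200: DF=(309463/250000 − 17/200·(0.970600+0.921900+0.897100+0.867200))/(1+17/200) = 534/625 ≈ 0.854400
step 6 [6y] swap r/1=883/26673: DF=(1 − 883/26673·(0.970600+0.921900+0.897100+0.867200+0.854400))/(1+883/26673) = 4117/5000 ≈ 0.823400
step 7 [7y] zero: DF = P = 486/625 ≈ 0.777600
step 8 [8y] bond c/1=29/400: DF=(988827/800000 − 29/400·(0.970600+0.921900+0.897100+0.867200+0.854400+0.823400+0.777600))/(1+29/400) = 7393/10000 ≈ 0.739300

1 1 4853/5000
2 2 9219/10000
3 3 8971/10000
4 4 542/625
5 5 534/625
6 6 4117/5000
7 7 486/625
8 8 7393/10000
DF(1y) is solved at step 1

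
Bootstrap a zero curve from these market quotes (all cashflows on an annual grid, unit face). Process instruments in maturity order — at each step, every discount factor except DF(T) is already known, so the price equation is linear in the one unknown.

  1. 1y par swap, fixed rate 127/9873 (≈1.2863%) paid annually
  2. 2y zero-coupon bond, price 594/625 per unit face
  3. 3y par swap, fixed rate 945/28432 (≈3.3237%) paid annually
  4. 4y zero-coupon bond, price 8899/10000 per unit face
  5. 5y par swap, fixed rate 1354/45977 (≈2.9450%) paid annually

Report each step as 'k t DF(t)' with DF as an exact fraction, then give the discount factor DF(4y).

1 1 9873/10000
2 2 594/625
3 3 1811/2000
4 4 8899/10000
5 5 4323/5000
DF(4y) = 8899/10000 ≈ 0.889900

step 1 [1y] swap r/1=127/9873: DF=(1 − 127/9873·(0))/(1+127/9873) = 9873/10000 ≈ 0.987300
step 2 [2y] zero: DF = P = 594/625 ≈ 0.950400
step 3 [3y] swap r/1=945/28432: DF=(1 − 945/28432·(0.987300+0.950400))/(1+945/28432) = 1811/2000 ≈ 0.905500
step 4 [4y] zero: DF = P = 8899/10000 ≈ 0.889900
step 5 [5y] swap r/1=1354/45977: DF=(1 − 1354/45977·(0.987300+0.950400+0.905500+0.889900))/(1+1354/45977) = 4323/5000 ≈ 0.864600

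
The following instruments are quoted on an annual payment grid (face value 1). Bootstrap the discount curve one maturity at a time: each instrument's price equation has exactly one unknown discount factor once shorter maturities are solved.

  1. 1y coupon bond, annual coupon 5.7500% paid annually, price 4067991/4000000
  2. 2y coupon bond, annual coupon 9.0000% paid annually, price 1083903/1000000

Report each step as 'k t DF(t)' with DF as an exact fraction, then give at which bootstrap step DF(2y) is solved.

1 1 9617/10000
2 2 183/200
DF(2y) is solved at step 2

step 1 [1y] bond c/1=23/400: DF=(4067991/4000000 − 23/400·(0))/(1+23/400) = 9617/10000 ≈ 0.961700
step 2 [2y] bond c/1=9/100: DF=(1083903/1000000 − 9/100·(0.961700))/(1+9/100) = 183/200 ≈ 0.915000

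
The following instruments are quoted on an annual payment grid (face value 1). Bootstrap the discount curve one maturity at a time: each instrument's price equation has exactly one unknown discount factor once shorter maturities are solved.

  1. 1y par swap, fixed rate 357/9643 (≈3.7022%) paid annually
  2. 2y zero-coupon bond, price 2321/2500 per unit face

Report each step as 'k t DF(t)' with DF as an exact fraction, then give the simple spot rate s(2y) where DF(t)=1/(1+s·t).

1 1 9643/10000
2 2 2321/2500
s(2y) = (1/(2321/2500) − 1)/(2) = 179/4642 ≈ 3.8561%

step 1 [1y] swap r/1=357/9643: DF=(1 − 357/9643·(0))/(1+357/9643) = 9643/10000 ≈ 0.964300
step 2 [2y] zero: DF = P = 2321/2500 ≈ 0.928400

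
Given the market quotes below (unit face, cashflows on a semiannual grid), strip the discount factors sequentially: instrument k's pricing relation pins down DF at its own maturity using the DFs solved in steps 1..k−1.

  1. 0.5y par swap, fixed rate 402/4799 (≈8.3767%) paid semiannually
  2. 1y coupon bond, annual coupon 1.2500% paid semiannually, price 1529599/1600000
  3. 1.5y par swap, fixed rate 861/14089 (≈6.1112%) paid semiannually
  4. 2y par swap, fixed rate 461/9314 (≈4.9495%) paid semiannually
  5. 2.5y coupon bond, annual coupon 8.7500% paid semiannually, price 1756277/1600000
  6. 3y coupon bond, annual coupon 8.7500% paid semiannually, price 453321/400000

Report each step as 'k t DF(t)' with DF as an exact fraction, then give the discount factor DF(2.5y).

step 1 [0.5y] swap r/2=201/4799: DF=(1 − 201/4799·(0))/(1+201/4799) = 4799/5000 ≈ 0.959800
step 2 [1y] bond c/2=1/160: DF=(1529599/1600000 − 1/160·(0.959800))/(1+1/160) = 9441/10000 ≈ 0.944100
step 3 [1.5y] swap r/2=861/28178: DF=(1 − 861/28178·(0.959800+0.944100))/(1+861/28178) = 9139/10000 ≈ 0.913900
step 4 [2y] swap r/2=461/18628: DF=(1 − 461/18628·(0.959800+0.944100+0.913900))/(1+461/18628) = 4539/5000 ≈ 0.907800
step 5 [2.5y] bond c/2=7/160: DF=(1756277/1600000 − 7/160·(0.959800+0.944100+0.913900+0.907800))/(1+7/160) = 1791/2000 ≈ 0.895500
step 6 [3y] bond c/2=7/160: DF=(453321/400000 − 7/160·(0.959800+0.944100+0.913900+0.907800+0.895500))/(1+7/160) = 8921/10000 ≈ 0.892100

1 1/2 4799/5000
2 1 9441/10000
3 3/2 9139/10000
4 2 4539/5000
5 5/2 1791/2000
6 3 8921/10000
DF(2.5y) = 1791/2000 ≈ 0.895500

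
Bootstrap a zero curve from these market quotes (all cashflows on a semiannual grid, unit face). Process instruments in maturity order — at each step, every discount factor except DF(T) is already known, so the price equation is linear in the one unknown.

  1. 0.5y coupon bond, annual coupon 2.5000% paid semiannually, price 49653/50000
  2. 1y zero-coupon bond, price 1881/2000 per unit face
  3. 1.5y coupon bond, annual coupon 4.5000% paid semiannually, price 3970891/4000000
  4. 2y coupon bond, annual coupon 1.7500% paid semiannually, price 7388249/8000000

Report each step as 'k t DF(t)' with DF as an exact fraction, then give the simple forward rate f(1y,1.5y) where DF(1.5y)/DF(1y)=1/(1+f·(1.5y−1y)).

step 1 [0.5y] bond c/2=1/80: DF=(49653/50000 − 1/80·(0))/(1+1/80) = 613/625 ≈ 0.980800
step 2 [1y] zero: DF = P = 1881/2000 ≈ 0.940500
step 3 [1.5y] bond c/2=9/400: DF=(3970891/4000000 − 9/400·(0.980800+0.940500))/(1+9/400) = 4643/5000 ≈ 0.928600
step 4 [2y] bond c/2=7/800: DF=(7388249/8000000 − 7/800·(0.980800+0.940500+0.928600))/(1+7/800) = 2227/2500 ≈ 0.890800

1 1/2 613/625
2 1 1881/2000
3 3/2 4643/5000
4 2 2227/2500
f(1y,1.5y) = ((1881/2000)/(4643/5000) − 1)/(1/2) = 119/4643 ≈ 2.5630%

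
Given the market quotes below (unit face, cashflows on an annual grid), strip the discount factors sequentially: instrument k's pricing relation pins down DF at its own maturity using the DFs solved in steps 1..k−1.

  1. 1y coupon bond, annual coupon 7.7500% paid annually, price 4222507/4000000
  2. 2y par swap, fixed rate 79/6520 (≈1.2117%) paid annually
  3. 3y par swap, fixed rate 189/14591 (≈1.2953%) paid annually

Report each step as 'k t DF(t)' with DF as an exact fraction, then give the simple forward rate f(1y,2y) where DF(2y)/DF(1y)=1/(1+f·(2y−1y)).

1 1 9797/10000
2 2 9763/10000
3 3 4811/5000
f(1y,2y) = ((9797/10000)/(9763/10000) − 1)/(1) = 34/9763 ≈ 0.3483%

step 1 [1y] bond c/1=31/400: DF=(4222507/4000000 − 31/400·(0))/(1+31/400) = 9797/10000 ≈ 0.979700
step 2 [2y] swap r/1=79/6520: DF=(1 − 79/6520·(0.979700))/(1+79/6520) = 9763/10000 ≈ 0.976300
step 3 [3y] swap r/1=189/14591: DF=(1 − 189/14591·(0.979700+0.976300))/(1+189/14591) = 4811/5000 ≈ 0.962200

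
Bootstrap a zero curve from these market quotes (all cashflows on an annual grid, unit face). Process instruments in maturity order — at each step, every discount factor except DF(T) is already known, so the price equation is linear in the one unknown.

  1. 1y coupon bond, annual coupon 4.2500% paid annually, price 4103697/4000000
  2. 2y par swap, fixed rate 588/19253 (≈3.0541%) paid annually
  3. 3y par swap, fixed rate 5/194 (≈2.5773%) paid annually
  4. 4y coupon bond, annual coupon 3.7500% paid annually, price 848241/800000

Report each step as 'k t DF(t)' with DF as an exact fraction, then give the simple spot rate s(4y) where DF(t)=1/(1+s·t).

1 1 9841/10000
2 2 2353/2500
3 3 1853/2000
4 4 9189/10000
s(4y) = (1/(9189/10000) − 1)/(4) = 811/36756 ≈ 2.2064%

step 1 [1y] bond c/1=17/400: DF=(4103697/4000000 − 17/400·(0))/(1+17/400) = 9841/10000 ≈ 0.984100
step 2 [2y] swap r/1=588/19253: DF=(1 − 588/19253·(0.984100))/(1+588/19253) = 2353/2500 ≈ 0.941200
step 3 [3y] swap r/1=5/194: DF=(1 − 5/194·(0.984100+0.941200))/(1+5/194) = 1853/2000 ≈ 0.926500
step 4 [4y] bond c/1=3/80: DF=(848241/800000 − 3/80·(0.984100+0.941200+0.926500))/(1+3/80) = 9189/10000 ≈ 0.918900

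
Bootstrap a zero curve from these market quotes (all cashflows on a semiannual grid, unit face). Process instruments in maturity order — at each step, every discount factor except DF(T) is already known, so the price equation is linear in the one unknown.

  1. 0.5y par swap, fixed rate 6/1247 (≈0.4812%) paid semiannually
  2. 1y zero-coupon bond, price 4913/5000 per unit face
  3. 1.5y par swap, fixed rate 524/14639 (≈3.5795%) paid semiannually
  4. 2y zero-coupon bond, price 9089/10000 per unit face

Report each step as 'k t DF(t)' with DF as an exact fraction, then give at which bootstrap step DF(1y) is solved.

1 1/2 1247/1250
2 1 4913/5000
3 3/2 2369/2500
4 2 9089/10000
DF(1y) is solved at step 2

step 1 [0.5y] swap r/2=3/1247: DF=(1 − 3/1247·(0))/(1+3/1247) = 1247/1250 ≈ 0.997600
step 2 [1y] zero: DF = P = 4913/5000 ≈ 0.982600
step 3 [1.5y] swap r/2=262/14639: DF=(1 − 262/14639·(0.997600+0.982600))/(1+262/14639) = 2369/2500 ≈ 0.947600
step 4 [2y] zero: DF = P = 9089/10000 ≈ 0.908900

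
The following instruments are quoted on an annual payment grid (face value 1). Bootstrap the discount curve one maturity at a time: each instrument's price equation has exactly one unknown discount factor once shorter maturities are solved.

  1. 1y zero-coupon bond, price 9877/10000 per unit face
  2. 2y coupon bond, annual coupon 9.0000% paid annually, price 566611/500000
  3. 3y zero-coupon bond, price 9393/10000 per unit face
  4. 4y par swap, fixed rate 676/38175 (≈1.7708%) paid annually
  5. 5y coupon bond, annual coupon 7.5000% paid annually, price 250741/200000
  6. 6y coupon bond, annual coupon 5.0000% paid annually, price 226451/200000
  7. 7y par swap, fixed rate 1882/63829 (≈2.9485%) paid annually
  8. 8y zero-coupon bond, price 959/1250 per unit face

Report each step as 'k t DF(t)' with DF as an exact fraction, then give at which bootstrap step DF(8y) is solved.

step 1 [1y] zero: DF = P = 9877/10000 ≈ 0.987700
step 2 [2y] bond c/1=9/100: DF=(566611/500000 − 9/100·(0.987700))/(1+9/100) = 9581/10000 ≈ 0.958100
step 3 [3y] zero: DF = P = 9393/10000 ≈ 0.939300
step 4 [4y] swap r/1=676/38175: DF=(1 − 676/38175·(0.987700+0.958100+0.939300))/(1+676/38175) = 2331/2500 ≈ 0.932400
step 5 [5y] bond c/1=3/40: DF=(250741/200000 − 3/40·(0.987700+0.958100+0.939300+0.932400))/(1+3/40) = 8999/10000 ≈ 0.899900
step 6 [6y] bond c/1=1/20: DF=(226451/200000 − 1/20·(0.987700+0.958100+0.939300+0.932400+0.899900))/(1+1/20) = 8537/10000 ≈ 0.853700
step 7 [7y] swap r/1=1882/63829: DF=(1 − 1882/63829·(0.987700+0.958100+0.939300+0.932400+0.899900+0.853700))/(1+1882/63829) = 4059/5000 ≈ 0.811800
step 8 [8y] zero: DF = P = 959/1250 ≈ 0.767200

1 1 9877/10000
2 2 9581/10000
3 3 9393/10000
4 4 2331/2500
5 5 8999/10000
6 6 8537/10000
7 7 4059/5000
8 8 959/1250
DF(8y) is solved at step 8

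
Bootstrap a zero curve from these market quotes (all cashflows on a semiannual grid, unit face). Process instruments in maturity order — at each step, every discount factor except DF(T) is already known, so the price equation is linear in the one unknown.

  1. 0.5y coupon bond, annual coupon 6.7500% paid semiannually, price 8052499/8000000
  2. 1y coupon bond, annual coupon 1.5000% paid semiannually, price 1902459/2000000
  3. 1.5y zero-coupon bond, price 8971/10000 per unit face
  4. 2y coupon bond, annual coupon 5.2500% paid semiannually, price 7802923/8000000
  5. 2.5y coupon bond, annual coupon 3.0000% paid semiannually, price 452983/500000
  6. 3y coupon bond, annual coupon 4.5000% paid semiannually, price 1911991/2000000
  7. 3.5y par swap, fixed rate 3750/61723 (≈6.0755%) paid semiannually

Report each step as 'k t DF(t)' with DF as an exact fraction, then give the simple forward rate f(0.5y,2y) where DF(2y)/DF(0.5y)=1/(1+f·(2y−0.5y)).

step 1 [0.5y] bond c/2=27/800: DF=(8052499/8000000 − 27/800·(0))/(1+27/800) = 9737/10000 ≈ 0.973700
step 2 [1y] bond c/2=3/400: DF=(1902459/2000000 − 3/400·(0.973700))/(1+3/400) = 9369/10000 ≈ 0.936900
step 3 [1.5y] zero: DF = P = 8971/10000 ≈ 0.897100
step 4 [2y] bond c/2=21/800: DF=(7802923/8000000 − 21/800·(0.973700+0.936900+0.897100))/(1+21/800) = 4393/5000 ≈ 0.878600
step 5 [2.5y] bond c/2=3/200: DF=(452983/500000 − 3/200·(0.973700+0.936900+0.897100+0.878600))/(1+3/200) = 8381/10000 ≈ 0.838100
step 6 [3y] bond c/2=9/400: DF=(1911991/2000000 − 9/400·(0.973700+0.936900+0.897100+0.878600+0.838100))/(1+9/400) = 4177/5000 ≈ 0.835400
step 7 [3.5y] swap r/2=1875/61723: DF=(1 − 1875/61723·(0.973700+0.936900+0.897100+0.878600+0.838100+0.835400))/(1+1875/61723) = 13/16 ≈ 0.812500

1 1/2 9737/10000
2 1 9369/10000
3 3/2 8971/10000
4 2 4393/5000
5 5/2 8381/10000
6 3 4177/5000
7 7/2 13/16
f(0.5y,2y) = ((9737/10000)/(4393/5000) − 1)/(3/2) = 317/4393 ≈ 7.2160%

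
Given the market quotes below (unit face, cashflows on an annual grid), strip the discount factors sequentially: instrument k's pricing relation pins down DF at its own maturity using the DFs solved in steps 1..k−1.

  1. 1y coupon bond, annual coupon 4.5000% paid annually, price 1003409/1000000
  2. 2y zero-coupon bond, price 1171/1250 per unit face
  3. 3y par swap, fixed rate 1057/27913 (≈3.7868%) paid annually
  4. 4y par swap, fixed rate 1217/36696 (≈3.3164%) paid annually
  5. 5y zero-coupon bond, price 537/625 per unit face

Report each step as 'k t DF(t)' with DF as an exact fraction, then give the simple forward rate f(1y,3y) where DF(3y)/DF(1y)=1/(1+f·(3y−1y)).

1 1 4801/5000
2 2 1171/1250
3 3 8943/10000
4 4 8783/10000
5 5 537/625
f(1y,3y) = ((4801/5000)/(8943/10000) − 1)/(2) = 659/17886 ≈ 3.6844%

step 1 [1y] bond c/1=9/200: DF=(1003409/1000000 − 9/200·(0))/(1+9/200) = 4801/5000 ≈ 0.960200
step 2 [2y] zero: DF = P = 1171/1250 ≈ 0.936800
step 3 [3y] swap r/1=1057/27913: DF=(1 − 1057/27913·(0.960200+0.936800))/(1+1057/27913) = 8943/10000 ≈ 0.894300
step 4 [4y] swap r/1=1217/36696: DF=(1 − 1217/36696·(0.960200+0.936800+0.894300))/(1+1217/36696) = 8783/10000 ≈ 0.878300
step 5 [5y] zero: DF = P = 537/625 ≈ 0.859200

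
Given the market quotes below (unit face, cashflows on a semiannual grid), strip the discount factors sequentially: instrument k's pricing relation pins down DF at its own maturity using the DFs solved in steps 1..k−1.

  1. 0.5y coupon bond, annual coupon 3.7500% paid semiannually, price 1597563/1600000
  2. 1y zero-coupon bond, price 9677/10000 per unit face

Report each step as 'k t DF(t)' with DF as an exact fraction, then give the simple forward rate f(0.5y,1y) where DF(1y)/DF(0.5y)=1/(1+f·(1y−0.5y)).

step 1 [0.5y] bond c/2=3/160: DF=(1597563/1600000 − 3/160·(0))/(1+3/160) = 9801/10000 ≈ 0.980100
step 2 [1y] zero: DF = P = 9677/10000 ≈ 0.967700

1 1/2 9801/10000
2 1 9677/10000
f(0.5y,1y) = ((9801/10000)/(9677/10000) − 1)/(1/2) = 248/9677 ≈ 2.5628%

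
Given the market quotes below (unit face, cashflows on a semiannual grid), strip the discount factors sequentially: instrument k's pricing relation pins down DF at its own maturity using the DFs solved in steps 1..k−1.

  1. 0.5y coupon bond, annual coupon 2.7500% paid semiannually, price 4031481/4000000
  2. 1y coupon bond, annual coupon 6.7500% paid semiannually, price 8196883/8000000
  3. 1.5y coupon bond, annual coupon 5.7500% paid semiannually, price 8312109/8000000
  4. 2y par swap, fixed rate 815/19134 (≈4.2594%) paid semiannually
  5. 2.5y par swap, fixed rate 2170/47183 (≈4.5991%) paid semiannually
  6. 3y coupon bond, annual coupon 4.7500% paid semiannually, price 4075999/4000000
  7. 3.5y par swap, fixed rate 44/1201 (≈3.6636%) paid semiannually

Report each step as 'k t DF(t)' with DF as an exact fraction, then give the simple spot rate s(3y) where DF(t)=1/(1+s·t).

step 1 [0.5y] bond c/2=11/800: DF=(4031481/4000000 − 11/800·(0))/(1+11/800) = 4971/5000 ≈ 0.994200
step 2 [1y] bond c/2=27/800: DF=(8196883/8000000 − 27/800·(0.994200))/(1+27/800) = 9587/10000 ≈ 0.958700
step 3 [1.5y] bond c/2=23/800: DF=(8312109/8000000 − 23/800·(0.994200+0.958700))/(1+23/800) = 4777/5000 ≈ 0.955400
step 4 [2y] swap r/2=815/38268: DF=(1 − 815/38268·(0.994200+0.958700+0.955400))/(1+815/38268) = 1837/2000 ≈ 0.918500
step 5 [2.5y] swap r/2=1085/47183: DF=(1 − 1085/47183·(0.994200+0.958700+0.955400+0.918500))/(1+1085/47183) = 1783/2000 ≈ 0.891500
step 6 [3y] bond c/2=19/800: DF=(4075999/4000000 − 19/800·(0.994200+0.958700+0.955400+0.918500+0.891500))/(1+19/800) = 8859/10000 ≈ 0.885900
step 7 [3.5y] swap r/2=22/1201: DF=(1 − 22/1201·(0.994200+0.958700+0.955400+0.918500+0.891500+0.885900))/(1+22/1201) = 2203/2500 ≈ 0.881200

1 1/2 4971/5000
2 1 9587/10000
3 3/2 4777/5000
4 2 1837/2000
5 5/2 1783/2000
6 3 8859/10000
7 7/2 2203/2500
s(3y) = (1/(8859/10000) − 1)/(3) = 1141/26577 ≈ 4.2932%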